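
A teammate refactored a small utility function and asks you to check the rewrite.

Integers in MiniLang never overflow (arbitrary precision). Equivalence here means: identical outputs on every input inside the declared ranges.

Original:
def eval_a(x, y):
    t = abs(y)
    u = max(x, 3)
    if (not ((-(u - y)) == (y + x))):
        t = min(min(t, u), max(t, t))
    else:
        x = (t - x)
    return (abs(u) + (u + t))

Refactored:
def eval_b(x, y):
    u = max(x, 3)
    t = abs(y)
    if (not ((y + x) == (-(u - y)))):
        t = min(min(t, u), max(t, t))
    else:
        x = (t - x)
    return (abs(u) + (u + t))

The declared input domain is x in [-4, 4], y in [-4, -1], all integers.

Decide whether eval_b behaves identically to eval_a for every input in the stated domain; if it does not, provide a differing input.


Changes here: same computation, different form; the full 36-point sweep finds no disagreement.
verdict: equivalent


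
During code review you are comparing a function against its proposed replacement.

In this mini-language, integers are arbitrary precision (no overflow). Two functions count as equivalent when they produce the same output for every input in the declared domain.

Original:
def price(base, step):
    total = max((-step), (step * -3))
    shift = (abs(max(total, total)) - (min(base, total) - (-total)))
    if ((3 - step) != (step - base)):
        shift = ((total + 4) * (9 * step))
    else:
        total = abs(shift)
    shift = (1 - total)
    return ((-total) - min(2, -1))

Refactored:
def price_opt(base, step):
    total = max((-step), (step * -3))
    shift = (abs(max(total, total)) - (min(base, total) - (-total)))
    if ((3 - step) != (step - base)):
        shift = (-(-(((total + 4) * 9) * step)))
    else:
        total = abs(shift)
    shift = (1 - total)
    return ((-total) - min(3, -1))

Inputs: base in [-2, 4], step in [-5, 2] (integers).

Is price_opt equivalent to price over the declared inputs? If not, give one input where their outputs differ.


Equivalent. The suspicious edit (`2` became `3`) never changes the result for any input inside the declared domain.
Sweeping the whole domain (56 inputs) finds no disagreement.
Tracing base=-1, step=-1: price: total := 3 | shift := 1 | ((3 - step) != (step - base)): true | shift := -63 | shift := -2 | result -2 | price_opt: total := 3 | shift := 1 | ((3 - step) != (step - base)): true | shift := -63 | shift := -2 | result -2 — matching result -2.
verdict: equivalent


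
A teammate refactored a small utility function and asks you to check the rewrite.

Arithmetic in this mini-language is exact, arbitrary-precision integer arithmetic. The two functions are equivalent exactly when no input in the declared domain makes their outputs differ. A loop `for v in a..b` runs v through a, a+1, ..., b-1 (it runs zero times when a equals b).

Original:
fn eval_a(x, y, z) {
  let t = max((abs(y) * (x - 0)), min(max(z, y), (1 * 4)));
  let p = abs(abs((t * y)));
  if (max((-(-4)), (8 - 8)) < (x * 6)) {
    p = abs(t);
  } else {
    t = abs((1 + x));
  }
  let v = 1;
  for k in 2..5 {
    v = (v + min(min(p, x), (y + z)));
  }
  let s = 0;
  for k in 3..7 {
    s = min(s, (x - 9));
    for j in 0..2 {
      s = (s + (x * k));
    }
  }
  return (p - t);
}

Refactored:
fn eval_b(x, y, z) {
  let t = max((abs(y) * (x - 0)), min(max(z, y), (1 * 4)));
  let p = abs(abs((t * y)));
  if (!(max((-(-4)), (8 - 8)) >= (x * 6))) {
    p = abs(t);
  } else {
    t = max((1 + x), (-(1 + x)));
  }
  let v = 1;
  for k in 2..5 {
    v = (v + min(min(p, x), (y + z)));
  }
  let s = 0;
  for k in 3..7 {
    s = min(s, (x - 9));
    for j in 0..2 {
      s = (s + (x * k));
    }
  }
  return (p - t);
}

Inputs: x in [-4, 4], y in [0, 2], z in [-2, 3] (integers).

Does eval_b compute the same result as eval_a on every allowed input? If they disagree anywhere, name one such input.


Reading the diff, among the changes: constant usage differs, plus arithmetic usage differs, plus comparison usage differs, plus boolean connective usage differs, plus min/max/abs usage differs.
One worked example (x=3, y=2, z=1) — eval_a: t := 6 | p := 12 | (max((-(-4)), (8 - 8)) < (x * 6)): true | p := 6 | v := 1 | iter k=2: | v := 4 | iter k=3: | v := 7 | iter k=4: | v := 10 | s := 0 | iter k=3: | s := -6 | iter j=0: | s := 3 | iter j=1: | s := 12 | iter k=4: | s := -6 | iter j=0: | s := 6 | iter j=1: | s := 18 | iter k=5: | s := -6 | iter j=0: | s := 9 | iter j=1: | s := 24 | iter k=6: | s := -6 | iter j=0: | s := 12 | iter j=1: | s := 30 | result 0; eval_b: t := 6 | p := 12 | (!(max((-(-4)), (8 - 8)) >= (x * 6))): true | p := 6 | v := 1 | iter k=2: | v := 4 | iter k=3: | v := 7 | iter k=4: | v := 10 | s := 0 | iter k=3: | s := -6 | iter j=0: | s := 3 | iter j=1: | s := 12 | iter k=4: | s := -6 | iter j=0: | s := 6 | iter j=1: | s := 18 | iter k=5: | s := -6 | iter j=0: | s := 9 | iter j=1: | s := 24 | iter k=6: | s := -6 | iter j=0: | s := 12 | iter j=1: | s := 30 | result 0; agreement on 0.
Sweeping the whole domain (162 inputs) finds no disagreement.
verdict: equivalent


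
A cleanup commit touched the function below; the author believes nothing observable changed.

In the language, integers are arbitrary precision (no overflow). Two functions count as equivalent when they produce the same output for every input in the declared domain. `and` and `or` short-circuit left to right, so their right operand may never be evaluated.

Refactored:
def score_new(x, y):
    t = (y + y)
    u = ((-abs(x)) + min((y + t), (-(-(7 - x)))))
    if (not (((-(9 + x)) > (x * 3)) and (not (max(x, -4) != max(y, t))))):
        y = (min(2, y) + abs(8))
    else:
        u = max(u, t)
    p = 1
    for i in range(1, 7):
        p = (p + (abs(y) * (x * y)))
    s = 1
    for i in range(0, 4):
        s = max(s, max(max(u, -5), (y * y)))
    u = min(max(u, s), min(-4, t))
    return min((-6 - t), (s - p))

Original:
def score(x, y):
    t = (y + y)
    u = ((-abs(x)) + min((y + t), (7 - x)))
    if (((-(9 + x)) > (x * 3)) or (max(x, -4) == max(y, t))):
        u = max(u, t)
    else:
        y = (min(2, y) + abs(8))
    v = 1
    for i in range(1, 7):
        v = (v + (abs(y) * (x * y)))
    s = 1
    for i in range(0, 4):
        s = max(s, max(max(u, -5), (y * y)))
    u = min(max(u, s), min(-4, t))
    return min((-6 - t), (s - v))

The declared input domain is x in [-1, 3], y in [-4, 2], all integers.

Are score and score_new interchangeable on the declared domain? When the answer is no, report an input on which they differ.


Run the pair on x=-1, y=-1.
score: t=-2, then u=-4, then (((-(9 + x)) > (x * 3)) or (max(x, -4) == max(y, t))) is true, then u=-2, then v=1, then (i=1), then v=2, then (i=2), then v=3, then (i=3), then v=4, then (i=4), then v=5, then (i=5), then v=6, then (i=6), then v=7, then s=1, then (i=0), then s=1, then (i=1), then s=1, then (i=2), then s=1, then (i=3), then s=1, then u=-4, then returns -6
score_new: t=-2, then u=-4, then (not (((-(9 + x)) > (x * 3)) and (not (max(x, -4) != max(y, t))))) is true, then y=7, then p=1, then (i=1), then p=-48, then (i=2), then p=-97, then (i=3), then p=-146, then (i=4), then p=-195, then (i=5), then p=-244, then (i=6), then p=-293, then s=1, then (i=0), then s=49, then (i=1), then s=49, then (i=2), then s=49, then (i=3), then s=49, then u=-4, then returns -4
-6 against -4: the behavior changed.
verdict: not equivalent; witness: x=-1, y=-1


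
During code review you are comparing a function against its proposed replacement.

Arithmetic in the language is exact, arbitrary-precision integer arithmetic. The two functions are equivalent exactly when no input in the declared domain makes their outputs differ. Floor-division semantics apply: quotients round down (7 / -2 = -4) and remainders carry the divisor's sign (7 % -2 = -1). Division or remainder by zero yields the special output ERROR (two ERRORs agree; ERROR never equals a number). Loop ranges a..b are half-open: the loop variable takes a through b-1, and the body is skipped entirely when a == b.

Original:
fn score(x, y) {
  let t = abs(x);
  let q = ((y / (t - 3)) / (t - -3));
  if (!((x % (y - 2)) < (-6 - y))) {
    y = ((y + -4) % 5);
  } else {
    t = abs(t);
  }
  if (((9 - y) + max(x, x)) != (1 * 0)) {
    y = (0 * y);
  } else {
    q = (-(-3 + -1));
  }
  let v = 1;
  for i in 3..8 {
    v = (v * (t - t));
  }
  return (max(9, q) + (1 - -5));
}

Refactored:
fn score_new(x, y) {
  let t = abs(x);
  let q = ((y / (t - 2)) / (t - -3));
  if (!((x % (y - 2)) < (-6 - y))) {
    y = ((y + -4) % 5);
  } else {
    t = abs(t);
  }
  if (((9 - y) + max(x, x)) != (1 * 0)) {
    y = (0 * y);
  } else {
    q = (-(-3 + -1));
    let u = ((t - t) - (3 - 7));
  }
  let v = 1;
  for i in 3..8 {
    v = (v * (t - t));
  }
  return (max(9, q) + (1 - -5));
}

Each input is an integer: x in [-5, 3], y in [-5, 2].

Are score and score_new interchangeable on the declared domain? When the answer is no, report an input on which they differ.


Take x=-3, y=-5.
score: t := 3 | divide-by-zero, output ERROR
score_new: t := 3 | q := -1 | (!((x % (y - 2)) < (-6 - y))): false | t := 3 | (((9 - y) + max(x, x)) != (1 * 0)): true | y := 0 | v := 1 | iter i=3: | v := 0 | iter i=4: | v := 0 | iter i=5: | v := 0 | iter i=6: | v := 0 | iter i=7: | v := 0 | result 15
ERROR and 15 differ, so these are not the same function on this domain.
verdict: not equivalent; witness: x=-3, y=-5


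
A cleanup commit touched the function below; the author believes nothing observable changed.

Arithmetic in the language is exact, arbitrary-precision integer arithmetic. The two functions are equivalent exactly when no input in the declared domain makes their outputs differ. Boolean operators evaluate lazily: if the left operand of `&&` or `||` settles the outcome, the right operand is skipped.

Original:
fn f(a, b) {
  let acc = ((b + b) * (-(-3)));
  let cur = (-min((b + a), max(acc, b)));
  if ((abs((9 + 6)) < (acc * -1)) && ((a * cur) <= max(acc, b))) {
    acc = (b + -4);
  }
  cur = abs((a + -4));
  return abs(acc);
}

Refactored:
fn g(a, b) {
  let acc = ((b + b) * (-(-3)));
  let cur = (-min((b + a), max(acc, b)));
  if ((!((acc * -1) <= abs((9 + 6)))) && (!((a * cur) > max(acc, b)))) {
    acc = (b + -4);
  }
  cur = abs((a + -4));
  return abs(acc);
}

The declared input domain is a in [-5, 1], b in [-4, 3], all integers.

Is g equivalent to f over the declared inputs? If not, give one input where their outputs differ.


Differences: comparison usage differs, plus boolean connective usage differs — yet all 56 inputs agree.
verdict: equivalent


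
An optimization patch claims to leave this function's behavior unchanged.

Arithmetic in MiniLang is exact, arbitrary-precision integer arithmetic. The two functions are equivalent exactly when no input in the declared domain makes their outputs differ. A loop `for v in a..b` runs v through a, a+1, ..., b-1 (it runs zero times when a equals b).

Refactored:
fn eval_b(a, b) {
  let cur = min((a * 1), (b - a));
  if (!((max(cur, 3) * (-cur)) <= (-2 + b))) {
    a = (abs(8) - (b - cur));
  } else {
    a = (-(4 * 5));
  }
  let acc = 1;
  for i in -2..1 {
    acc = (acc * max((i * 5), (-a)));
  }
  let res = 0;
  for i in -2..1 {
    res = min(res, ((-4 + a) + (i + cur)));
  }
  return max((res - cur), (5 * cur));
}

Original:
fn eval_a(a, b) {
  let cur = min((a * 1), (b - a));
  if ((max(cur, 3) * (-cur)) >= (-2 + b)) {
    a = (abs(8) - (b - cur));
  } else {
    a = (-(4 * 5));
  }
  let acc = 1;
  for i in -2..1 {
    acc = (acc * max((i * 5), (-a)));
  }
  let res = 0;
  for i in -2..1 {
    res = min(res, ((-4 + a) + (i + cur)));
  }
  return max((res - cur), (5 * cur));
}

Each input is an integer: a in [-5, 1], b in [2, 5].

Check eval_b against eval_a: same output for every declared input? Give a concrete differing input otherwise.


Run the pair on a=-1, b=5.
eval_a: cur := -1 | ((max(cur, 3) * (-cur)) >= (-2 + b)): true | a := 2 | acc := 1 | iter i=-2: | acc := -2 | iter i=-1: | acc := 4 | iter i=0: | acc := 0 | res := 0 | iter i=-2: | res := -5 | iter i=-1: | res := -5 | iter i=0: | res := -5 | result -4
eval_b: cur := -1 | (!((max(cur, 3) * (-cur)) <= (-2 + b))): false | a := -20 | acc := 1 | iter i=-2: | acc := 20 | iter i=-1: | acc := 400 | iter i=0: | acc := 8000 | res := 0 | iter i=-2: | res := -27 | iter i=-1: | res := -27 | iter i=0: | res := -27 | result -5
-4 != -5, so the rewrite changes behavior.
verdict: not equivalent; witness: a=-1, b=5


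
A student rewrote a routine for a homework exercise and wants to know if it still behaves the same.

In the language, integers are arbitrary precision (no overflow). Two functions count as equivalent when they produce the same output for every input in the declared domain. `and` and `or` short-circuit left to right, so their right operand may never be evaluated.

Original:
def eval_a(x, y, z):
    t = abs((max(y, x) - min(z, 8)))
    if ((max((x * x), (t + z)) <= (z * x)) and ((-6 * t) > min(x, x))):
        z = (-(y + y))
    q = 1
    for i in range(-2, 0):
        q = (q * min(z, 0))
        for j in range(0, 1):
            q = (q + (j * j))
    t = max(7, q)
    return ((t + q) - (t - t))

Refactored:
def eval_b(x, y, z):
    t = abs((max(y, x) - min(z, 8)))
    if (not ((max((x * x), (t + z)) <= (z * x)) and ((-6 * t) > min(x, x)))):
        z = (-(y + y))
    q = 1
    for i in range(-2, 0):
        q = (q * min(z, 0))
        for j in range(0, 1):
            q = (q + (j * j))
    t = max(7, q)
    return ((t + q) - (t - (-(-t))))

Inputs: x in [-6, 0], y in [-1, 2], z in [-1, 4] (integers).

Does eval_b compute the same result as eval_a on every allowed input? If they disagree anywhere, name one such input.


Take x=-6, y=-1, z=-1.
eval_a: t := 0 | ((max((x * x), (t + z)) <= (z * x)) and ((-6 * t) > min(x, x))): false | q := 1 | iter i=-2: | q := -1 | iter j=0: | q := -1 | iter i=-1: | q := 1 | iter j=0: | q := 1 | t := 7 | result 8
eval_b: t := 0 | (not ((max((x * x), (t + z)) <= (z * x)) and ((-6 * t) > min(x, x)))): true | z := 2 | q := 1 | iter i=-2: | q := 0 | iter j=0: | q := 0 | iter i=-1: | q := 0 | iter j=0: | q := 0 | t := 7 | result 7
8 vs 7 — the two versions disagree here.
verdict: not equivalent; witness: x=-6, y=-1, z=-1


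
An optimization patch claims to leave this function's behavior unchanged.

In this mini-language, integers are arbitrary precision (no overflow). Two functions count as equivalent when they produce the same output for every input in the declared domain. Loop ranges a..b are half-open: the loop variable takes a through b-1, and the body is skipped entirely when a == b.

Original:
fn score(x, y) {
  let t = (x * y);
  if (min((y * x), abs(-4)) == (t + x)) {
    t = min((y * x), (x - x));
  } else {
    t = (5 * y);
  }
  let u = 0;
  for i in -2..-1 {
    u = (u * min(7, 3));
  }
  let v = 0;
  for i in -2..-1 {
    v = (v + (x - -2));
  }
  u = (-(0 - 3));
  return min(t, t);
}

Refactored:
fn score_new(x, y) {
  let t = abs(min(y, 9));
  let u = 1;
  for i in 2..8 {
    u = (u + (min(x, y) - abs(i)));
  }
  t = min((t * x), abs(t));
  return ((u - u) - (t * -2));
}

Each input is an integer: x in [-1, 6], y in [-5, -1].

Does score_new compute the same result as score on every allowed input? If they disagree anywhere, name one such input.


Run the pair on x=-1, y=-5.
score: t=5, then (min((y * x), abs(-4)) == (t + x)) is true, then t=0, then u=0, then (i=-2), then u=0, then v=0, then (i=-2), then v=1, then u=3, then returns 0
score_new: t=5, then u=1, then (i=2), then u=-6, then (i=3), then u=-14, then (i=4), then u=-23, then (i=5), then u=-33, then (i=6), then u=-44, then (i=7), then u=-56, then t=-5, then returns -10
0 and -10 differ, so these are not the same function on this domain.
verdict: not equivalent; witness: x=-1, y=-5


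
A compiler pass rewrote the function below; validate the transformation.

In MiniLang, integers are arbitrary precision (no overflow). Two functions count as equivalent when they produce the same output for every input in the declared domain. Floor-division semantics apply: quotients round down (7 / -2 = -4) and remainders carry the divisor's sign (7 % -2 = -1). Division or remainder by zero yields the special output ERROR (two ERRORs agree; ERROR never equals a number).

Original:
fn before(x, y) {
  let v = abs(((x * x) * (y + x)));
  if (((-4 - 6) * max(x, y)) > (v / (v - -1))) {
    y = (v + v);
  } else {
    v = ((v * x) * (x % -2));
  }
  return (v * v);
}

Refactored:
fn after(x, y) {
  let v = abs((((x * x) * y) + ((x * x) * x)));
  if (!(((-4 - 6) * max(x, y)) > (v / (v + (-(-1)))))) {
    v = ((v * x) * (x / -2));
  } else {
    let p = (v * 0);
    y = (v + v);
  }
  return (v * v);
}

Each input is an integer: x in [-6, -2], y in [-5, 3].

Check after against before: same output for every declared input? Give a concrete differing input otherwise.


There is a counterexample at x=-6, y=0: 0 on one side, 15116544 on the other.
before: v becomes 216; next (((-4 - 6) * max(x, y)) > (v / (v - -1))) evaluates to false; next v becomes 0; next final value 0
after: v becomes 216; next (!(((-4 - 6) * max(x, y)) > (v / (v + (-(-1)))))) evaluates to true; next v becomes -3888; next final value 15116544
verdict: not equivalent; witness: x=-6, y=0


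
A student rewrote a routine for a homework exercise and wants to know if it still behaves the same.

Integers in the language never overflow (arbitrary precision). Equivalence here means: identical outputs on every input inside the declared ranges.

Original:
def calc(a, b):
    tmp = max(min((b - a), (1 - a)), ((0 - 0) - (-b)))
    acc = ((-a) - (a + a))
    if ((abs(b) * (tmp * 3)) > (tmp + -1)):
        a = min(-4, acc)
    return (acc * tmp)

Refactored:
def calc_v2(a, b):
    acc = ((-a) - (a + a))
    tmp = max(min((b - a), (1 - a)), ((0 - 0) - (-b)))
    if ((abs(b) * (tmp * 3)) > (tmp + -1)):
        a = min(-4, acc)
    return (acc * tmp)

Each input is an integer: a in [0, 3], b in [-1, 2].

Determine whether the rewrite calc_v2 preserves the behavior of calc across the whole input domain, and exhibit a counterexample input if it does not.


Although same computation, different form, 16/16 inputs agree.
verdict: equivalent


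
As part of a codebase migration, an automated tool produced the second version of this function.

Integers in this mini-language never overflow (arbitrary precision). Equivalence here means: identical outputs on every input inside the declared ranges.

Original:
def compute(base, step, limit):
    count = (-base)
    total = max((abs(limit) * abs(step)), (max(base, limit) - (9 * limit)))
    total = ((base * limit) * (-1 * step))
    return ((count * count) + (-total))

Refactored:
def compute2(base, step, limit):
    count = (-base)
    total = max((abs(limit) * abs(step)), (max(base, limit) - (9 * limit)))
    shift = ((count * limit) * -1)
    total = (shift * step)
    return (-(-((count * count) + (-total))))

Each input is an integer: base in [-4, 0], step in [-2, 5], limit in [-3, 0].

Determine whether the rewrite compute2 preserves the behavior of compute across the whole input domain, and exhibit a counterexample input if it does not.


Take base=-4, step=-2, limit=-3.
compute: count := 4 | total := 24 | total := 24 | result -8
compute2: count := 4 | total := 24 | shift := 12 | total := -24 | result 40
-8 vs 40 — the two versions disagree here.
verdict: not equivalent; witness: base=-4, step=-2, limit=-3


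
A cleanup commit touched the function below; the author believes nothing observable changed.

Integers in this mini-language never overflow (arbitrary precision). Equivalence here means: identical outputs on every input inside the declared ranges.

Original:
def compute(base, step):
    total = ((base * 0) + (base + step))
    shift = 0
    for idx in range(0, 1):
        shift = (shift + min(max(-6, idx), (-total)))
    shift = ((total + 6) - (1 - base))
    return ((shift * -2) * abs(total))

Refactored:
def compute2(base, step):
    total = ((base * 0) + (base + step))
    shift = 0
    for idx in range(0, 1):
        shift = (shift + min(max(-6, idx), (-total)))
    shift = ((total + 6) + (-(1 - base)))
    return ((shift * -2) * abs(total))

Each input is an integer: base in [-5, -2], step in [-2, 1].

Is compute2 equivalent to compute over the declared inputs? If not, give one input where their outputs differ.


Equivalent — the differences include arithmetic usage differs, yet no declared input distinguishes the two.
One worked example (base=-5, step=0) — compute: total = -5; shift = 0; [idx=0]; shift = 0; shift = -5; return 50; compute2: total = -5; shift = 0; [idx=0]; shift = 0; shift = -5; return 50; agreement on 50.
An exhaustive pass over the 16 declared inputs shows identical outputs.
verdict: equivalent


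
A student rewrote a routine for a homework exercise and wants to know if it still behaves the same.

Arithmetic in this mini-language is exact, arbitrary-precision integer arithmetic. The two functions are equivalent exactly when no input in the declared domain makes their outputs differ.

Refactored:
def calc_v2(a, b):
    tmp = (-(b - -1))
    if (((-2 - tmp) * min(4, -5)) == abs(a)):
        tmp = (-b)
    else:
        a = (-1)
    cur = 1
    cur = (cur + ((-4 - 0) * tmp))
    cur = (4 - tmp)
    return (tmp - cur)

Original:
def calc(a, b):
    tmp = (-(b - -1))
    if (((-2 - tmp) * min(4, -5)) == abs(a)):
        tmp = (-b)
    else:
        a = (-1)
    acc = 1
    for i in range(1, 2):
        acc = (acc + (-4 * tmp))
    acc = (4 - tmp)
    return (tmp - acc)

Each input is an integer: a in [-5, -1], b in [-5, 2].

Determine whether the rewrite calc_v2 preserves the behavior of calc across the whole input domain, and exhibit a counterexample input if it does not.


Comparing the listings, the differences include: loop structure differs, and constant usage differs, and local variable names differ, and statement counts differ, and arithmetic usage differs.
Tracing a=-2, b=0: calc: tmp=-1, then (((-2 - tmp) * min(4, -5)) == abs(a)) is false, then a=-1, then acc=1, then (i=1), then acc=5, then acc=5, then returns -6 | calc_v2: tmp=-1, then (((-2 - tmp) * min(4, -5)) == abs(a)) is false, then a=-1, then cur=1, then cur=5, then cur=5, then returns -6 — matching result -6.
An exhaustive pass over the 40 declared inputs shows identical outputs.
verdict: equivalent


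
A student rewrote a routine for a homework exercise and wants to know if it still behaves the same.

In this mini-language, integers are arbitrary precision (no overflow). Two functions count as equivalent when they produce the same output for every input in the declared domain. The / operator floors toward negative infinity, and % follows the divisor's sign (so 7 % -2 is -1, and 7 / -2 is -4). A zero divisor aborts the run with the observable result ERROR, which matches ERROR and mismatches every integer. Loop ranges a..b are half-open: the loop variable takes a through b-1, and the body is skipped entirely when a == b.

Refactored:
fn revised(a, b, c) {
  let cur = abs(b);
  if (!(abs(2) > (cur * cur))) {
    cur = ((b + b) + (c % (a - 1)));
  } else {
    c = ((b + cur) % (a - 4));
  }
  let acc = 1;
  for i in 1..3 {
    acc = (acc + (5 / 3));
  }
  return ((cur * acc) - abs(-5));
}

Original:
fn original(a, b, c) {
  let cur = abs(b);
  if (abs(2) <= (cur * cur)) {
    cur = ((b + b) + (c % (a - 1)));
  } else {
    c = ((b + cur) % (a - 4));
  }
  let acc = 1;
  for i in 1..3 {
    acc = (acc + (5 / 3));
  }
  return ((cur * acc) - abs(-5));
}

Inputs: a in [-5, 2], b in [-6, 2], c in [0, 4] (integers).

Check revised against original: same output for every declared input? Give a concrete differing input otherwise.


Changes here: comparison usage differs; boolean connective usage differs; the full 360-point sweep finds no disagreement.
verdict: equivalent


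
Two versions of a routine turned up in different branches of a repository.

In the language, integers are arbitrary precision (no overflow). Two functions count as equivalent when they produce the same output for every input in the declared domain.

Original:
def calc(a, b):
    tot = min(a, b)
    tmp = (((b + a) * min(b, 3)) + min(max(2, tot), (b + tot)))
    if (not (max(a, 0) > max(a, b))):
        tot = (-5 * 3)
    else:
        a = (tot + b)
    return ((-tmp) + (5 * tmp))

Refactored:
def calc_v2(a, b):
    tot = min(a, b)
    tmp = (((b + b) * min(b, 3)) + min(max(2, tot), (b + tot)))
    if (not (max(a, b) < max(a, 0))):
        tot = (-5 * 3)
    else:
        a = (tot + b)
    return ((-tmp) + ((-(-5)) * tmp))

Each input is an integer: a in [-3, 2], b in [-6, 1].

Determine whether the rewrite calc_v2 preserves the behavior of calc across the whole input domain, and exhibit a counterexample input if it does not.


The rewrite breaks on a=-3, b=-6, where the results are 168 and 240.
calc: tot becomes -6; next tmp becomes 42; next (not (max(a, 0) > max(a, b))) evaluates to false; next a becomes -12; next final value 168
calc_v2: tot becomes -6; next tmp becomes 60; next (not (max(a, b) < max(a, 0))) evaluates to false; next a becomes -12; next final value 240
verdict: not equivalent; witness: a=-3, b=-6


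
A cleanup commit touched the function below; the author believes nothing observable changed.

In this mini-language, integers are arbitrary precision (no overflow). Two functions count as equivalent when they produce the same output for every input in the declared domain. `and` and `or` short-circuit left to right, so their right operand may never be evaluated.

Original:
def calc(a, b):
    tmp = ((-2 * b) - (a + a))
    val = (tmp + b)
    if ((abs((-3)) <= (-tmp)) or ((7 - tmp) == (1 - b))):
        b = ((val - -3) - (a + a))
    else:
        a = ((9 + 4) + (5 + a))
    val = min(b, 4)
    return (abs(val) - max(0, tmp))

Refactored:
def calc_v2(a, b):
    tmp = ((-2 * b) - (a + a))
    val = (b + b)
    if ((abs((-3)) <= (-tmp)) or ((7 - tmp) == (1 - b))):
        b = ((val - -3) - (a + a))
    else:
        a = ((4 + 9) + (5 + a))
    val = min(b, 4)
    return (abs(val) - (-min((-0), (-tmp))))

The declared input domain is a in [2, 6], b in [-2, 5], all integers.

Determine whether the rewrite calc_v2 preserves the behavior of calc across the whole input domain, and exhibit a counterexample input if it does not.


Consider the input a=2, b=0.
calc: tmp = -4; val = -4; ((abs((-3)) <= (-tmp)) or ((7 - tmp) == (1 - b))) -> true; b = -5; val = -5; return 5
calc_v2: tmp = -4; val = 0; ((abs((-3)) <= (-tmp)) or ((7 - tmp) == (1 - b))) -> true; b = -1; val = -1; return 1
5 != 1, so the rewrite changes behavior.
verdict: not equivalent; witness: a=2, b=0


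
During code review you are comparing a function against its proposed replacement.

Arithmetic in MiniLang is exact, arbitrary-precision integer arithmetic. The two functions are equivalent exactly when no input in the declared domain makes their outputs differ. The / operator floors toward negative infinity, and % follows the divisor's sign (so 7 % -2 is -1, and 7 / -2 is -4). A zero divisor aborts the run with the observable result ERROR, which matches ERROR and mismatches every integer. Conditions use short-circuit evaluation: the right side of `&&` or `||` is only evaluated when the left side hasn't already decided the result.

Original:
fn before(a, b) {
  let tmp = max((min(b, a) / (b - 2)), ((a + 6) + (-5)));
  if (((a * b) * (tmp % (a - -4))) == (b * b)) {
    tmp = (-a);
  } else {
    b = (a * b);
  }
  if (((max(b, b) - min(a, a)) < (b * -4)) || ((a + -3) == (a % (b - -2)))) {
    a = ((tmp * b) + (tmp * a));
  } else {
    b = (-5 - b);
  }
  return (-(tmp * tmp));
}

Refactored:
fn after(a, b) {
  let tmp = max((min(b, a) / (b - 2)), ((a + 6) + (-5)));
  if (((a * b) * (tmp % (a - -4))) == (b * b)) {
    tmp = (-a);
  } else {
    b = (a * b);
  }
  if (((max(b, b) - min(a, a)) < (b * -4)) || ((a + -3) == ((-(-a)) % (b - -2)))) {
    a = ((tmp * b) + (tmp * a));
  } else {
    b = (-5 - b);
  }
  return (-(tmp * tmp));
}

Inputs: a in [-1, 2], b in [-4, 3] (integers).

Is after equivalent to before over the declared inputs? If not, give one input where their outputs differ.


Side by side, the visible changes include: same computation, different form.
Spot check at a=-1, b=2 — before: division by zero -> ERROR. after: division by zero -> ERROR. Both give ERROR.
Every one of the 32 inputs gives matching results.
verdict: equivalent


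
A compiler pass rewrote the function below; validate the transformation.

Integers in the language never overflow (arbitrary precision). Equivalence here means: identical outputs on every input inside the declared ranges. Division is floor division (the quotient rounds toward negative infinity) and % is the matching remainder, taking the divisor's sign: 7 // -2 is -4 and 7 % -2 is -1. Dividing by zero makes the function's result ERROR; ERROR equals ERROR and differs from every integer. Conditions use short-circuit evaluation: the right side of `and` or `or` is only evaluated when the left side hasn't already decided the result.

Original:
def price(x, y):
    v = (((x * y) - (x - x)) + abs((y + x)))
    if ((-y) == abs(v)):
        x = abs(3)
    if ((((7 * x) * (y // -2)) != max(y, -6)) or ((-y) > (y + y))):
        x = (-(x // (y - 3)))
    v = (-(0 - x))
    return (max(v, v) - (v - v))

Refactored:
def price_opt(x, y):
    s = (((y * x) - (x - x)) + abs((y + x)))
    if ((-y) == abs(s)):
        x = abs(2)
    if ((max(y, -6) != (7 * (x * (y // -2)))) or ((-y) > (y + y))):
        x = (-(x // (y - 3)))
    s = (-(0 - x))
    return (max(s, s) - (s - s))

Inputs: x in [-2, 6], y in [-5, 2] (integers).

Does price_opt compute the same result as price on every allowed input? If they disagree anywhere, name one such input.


Evaluate both at x=0, y=0.
price: v=0, then ((-y) == abs(v)) is true, then x=3, then ((((7 * x) * (y // -2)) != max(y, -6)) or ((-y) > (y + y))) is false, then v=3, then returns 3
price_opt: s=0, then ((-y) == abs(s)) is true, then x=2, then ((max(y, -6) != (7 * (x * (y // -2)))) or ((-y) > (y + y))) is false, then s=2, then returns 2
3 vs 2 — the two versions disagree here.
verdict: not equivalent; witness: x=0, y=0


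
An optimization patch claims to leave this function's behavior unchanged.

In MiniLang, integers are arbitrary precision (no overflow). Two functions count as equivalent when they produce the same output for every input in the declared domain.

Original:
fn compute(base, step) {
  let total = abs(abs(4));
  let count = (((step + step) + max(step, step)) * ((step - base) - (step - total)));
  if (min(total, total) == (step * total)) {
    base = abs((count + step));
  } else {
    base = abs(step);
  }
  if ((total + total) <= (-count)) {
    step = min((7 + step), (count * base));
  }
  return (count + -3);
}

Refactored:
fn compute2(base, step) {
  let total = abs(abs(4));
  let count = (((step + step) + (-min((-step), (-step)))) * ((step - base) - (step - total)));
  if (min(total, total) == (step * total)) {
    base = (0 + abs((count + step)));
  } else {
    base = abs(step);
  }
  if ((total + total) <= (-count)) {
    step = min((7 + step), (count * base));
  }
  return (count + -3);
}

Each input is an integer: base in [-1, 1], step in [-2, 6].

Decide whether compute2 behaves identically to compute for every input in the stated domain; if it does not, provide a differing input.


Differences: arithmetic usage differs, min/max/abs usage differs, constant usage differs — yet all 27 inputs agree.
verdict: equivalent


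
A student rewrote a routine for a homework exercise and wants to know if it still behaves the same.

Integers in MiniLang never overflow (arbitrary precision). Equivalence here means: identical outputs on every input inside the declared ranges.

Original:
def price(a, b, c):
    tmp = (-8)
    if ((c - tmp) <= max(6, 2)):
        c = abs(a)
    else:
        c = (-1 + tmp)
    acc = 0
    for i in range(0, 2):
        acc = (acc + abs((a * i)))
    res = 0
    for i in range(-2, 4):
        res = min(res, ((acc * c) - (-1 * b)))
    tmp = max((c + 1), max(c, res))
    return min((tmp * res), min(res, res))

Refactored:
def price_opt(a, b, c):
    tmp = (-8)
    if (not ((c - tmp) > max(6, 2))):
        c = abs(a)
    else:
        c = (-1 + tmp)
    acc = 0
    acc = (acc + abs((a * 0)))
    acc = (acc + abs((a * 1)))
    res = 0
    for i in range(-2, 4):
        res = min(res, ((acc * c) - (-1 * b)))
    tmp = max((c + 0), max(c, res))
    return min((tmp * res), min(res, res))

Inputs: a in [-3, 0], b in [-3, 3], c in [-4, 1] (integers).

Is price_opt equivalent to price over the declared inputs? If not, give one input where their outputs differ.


The rewrite breaks on a=-1, b=-3, c=-4, where the results are -4 and -2.
price: tmp = -8; ((c - tmp) <= max(6, 2)) -> true; c = 1; acc = 0; [i=0]; acc = 0; [i=1]; acc = 1; res = 0; [i=-2]; res = -2; [i=-1]; res = -2; [i=0]; res = -2; [i=1]; res = -2; [i=2]; res = -2; [i=3]; res = -2; tmp = 2; return -4
price_opt: tmp = -8; (not ((c - tmp) > max(6, 2))) -> true; c = 1; acc = 0; acc = 0; acc = 1; res = 0; [i=-2]; res = -2; [i=-1]; res = -2; [i=0]; res = -2; [i=1]; res = -2; [i=2]; res = -2; [i=3]; res = -2; tmp = 1; return -2
verdict: not equivalent; witness: a=-1, b=-3, c=-4


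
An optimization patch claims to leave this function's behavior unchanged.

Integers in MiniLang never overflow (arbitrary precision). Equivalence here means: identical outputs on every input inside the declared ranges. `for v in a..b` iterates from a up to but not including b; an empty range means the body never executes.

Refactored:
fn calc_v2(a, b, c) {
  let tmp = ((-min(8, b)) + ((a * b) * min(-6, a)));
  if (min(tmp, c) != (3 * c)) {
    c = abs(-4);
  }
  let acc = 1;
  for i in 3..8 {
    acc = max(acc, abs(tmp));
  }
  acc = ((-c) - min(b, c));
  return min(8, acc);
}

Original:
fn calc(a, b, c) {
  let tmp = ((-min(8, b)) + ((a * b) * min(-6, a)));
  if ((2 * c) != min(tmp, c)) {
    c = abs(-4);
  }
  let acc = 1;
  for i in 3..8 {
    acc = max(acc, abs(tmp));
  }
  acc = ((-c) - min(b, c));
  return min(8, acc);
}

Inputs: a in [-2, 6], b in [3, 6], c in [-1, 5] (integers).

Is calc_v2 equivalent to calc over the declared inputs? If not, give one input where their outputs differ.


Consider the input a=0, b=3, c=-1.
calc: tmp = -3; ((2 * c) != min(tmp, c)) -> true; c = 4; acc = 1; [i=3]; acc = 3; [i=4]; acc = 3; [i=5]; acc = 3; [i=6]; acc = 3; [i=7]; acc = 3; acc = -7; return -7
calc_v2: tmp = -3; (min(tmp, c) != (3 * c)) -> false; acc = 1; [i=3]; acc = 3; [i=4]; acc = 3; [i=5]; acc = 3; [i=6]; acc = 3; [i=7]; acc = 3; acc = 2; return 2
-7 against 2: the behavior changed.
verdict: not equivalent; witness: a=0, b=3, c=-1


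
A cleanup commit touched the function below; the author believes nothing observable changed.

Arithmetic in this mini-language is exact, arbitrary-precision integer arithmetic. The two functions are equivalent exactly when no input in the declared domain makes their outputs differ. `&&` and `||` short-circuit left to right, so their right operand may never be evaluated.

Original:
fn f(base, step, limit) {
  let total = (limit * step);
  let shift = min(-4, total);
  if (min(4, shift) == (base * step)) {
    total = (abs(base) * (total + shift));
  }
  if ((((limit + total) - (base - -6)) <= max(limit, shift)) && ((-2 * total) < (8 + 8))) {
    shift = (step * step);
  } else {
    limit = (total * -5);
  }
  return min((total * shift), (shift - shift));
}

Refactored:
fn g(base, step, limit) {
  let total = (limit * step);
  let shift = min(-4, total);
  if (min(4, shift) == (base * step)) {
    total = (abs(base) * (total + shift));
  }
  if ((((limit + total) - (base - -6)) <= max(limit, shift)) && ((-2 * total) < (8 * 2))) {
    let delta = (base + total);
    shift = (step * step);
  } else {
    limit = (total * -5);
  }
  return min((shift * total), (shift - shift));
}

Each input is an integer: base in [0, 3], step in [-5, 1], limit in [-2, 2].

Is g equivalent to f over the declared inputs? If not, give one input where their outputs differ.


Comparing the listings, the differences include: constant usage differs; and arithmetic usage differs; and statement counts differ; and local variable names differ.
Spot check at base=2, step=1, limit=-1 — f: total becomes -1; next shift becomes -4; next (min(4, shift) == (base * step)) evaluates to false; next ((((limit + total) - (base - -6)) <= max(limit, shift)) && ((-2 * total) < (8 + 8))) evaluates to true; next shift becomes 1; next final value -1. g: total becomes -1; next shift becomes -4; next (min(4, shift) == (base * step)) evaluates to false; next ((((limit + total) - (base - -6)) <= max(limit, shift)) && ((-2 * total) < (8 * 2))) evaluates to true; next delta becomes 1; next shift becomes 1; next final value -1. Both give -1.
An exhaustive pass over the 140 declared inputs shows identical outputs.
verdict: equivalent


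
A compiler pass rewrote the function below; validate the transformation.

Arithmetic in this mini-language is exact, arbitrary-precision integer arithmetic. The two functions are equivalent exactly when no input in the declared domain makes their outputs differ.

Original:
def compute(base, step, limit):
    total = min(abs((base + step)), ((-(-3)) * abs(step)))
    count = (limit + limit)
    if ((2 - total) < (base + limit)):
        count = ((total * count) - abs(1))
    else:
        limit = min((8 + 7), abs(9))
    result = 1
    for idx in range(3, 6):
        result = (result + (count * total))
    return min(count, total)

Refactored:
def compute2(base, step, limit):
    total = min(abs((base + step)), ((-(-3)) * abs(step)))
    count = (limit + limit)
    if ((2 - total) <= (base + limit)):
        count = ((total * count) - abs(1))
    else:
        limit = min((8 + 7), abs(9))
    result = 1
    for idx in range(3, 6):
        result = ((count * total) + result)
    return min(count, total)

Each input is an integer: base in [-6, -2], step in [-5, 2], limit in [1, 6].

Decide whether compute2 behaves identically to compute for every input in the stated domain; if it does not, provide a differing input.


Not equivalent: base=-6, step=-2, limit=2 separates them (4 vs 6).
compute: total becomes 6; next count becomes 4; next ((2 - total) < (base + limit)) evaluates to false; next limit becomes 9; next result becomes 1; next at idx=3:; next result becomes 25; next at idx=4:; next result becomes 49; next at idx=5:; next result becomes 73; next final value 4
compute2: total becomes 6; next count becomes 4; next ((2 - total) <= (base + limit)) evaluates to true; next count becomes 23; next result becomes 1; next at idx=3:; next result becomes 139; next at idx=4:; next result becomes 277; next at idx=5:; next result becomes 415; next final value 6
verdict: not equivalent; witness: base=-6, step=-2, limit=2


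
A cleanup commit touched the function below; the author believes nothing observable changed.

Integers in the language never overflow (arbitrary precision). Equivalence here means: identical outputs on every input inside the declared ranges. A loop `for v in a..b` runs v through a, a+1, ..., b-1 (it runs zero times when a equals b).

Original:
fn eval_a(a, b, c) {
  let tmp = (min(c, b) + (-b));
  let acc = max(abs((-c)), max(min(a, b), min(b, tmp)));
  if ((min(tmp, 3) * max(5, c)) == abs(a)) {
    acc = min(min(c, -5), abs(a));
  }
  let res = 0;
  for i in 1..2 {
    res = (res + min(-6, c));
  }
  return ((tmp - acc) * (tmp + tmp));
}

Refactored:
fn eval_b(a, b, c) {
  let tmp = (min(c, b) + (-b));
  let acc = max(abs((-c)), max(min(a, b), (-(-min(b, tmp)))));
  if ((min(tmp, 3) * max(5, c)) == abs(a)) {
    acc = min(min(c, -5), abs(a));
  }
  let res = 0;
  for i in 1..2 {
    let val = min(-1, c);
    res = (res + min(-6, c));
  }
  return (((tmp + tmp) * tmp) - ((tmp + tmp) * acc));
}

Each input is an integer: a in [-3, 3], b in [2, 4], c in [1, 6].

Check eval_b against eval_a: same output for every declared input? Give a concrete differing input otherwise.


Reading the diff, among the changes: min/max/abs usage differs; and local variable names differ; and constant usage differs; and statement counts differ; and arithmetic usage differs.
Tracing a=-1, b=2, c=6: eval_a: tmp=0, then acc=6, then ((min(tmp, 3) * max(5, c)) == abs(a)) is false, then res=0, then (i=1), then res=-6, then returns 0 | eval_b: tmp=0, then acc=6, then ((min(tmp, 3) * max(5, c)) == abs(a)) is false, then res=0, then (i=1), then val=-1, then res=-6, then returns 0 — matching result 0.
Checked all 126 inputs in the declared domain: the outputs agree on every one.
verdict: equivalent
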